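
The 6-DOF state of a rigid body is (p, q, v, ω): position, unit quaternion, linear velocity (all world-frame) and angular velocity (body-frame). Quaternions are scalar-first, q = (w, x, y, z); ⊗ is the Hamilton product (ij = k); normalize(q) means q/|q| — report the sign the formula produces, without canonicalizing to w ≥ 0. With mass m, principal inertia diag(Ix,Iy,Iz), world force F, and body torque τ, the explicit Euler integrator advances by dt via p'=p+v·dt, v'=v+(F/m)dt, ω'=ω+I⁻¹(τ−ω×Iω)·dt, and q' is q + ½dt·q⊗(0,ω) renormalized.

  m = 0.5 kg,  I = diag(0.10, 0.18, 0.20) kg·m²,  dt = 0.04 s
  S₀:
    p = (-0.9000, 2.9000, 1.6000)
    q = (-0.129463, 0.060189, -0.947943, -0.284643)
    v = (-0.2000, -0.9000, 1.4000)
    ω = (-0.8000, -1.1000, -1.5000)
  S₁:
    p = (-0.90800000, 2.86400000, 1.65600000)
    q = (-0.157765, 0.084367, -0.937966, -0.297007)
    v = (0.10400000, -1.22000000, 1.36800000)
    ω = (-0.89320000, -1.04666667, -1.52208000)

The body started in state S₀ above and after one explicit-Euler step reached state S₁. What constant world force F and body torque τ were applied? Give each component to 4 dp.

F = (3.8000, -4.0000, -0.4000)
τ = (-0.2000, 0.1200, -0.0400)

velocity change Δv = (0.30400000, -0.32000000, -0.03200000)
applied force F = (3.8000, -4.0000, -0.4000)
Δω = ω₁−ω₀ = (-0.09320000, 0.05333333, -0.02208000)
gyro term ω₀×Iω₀ = (0.0330, -0.1200, 0.0704)
I·α + gyro = (-0.2000, 0.1200, -0.0400)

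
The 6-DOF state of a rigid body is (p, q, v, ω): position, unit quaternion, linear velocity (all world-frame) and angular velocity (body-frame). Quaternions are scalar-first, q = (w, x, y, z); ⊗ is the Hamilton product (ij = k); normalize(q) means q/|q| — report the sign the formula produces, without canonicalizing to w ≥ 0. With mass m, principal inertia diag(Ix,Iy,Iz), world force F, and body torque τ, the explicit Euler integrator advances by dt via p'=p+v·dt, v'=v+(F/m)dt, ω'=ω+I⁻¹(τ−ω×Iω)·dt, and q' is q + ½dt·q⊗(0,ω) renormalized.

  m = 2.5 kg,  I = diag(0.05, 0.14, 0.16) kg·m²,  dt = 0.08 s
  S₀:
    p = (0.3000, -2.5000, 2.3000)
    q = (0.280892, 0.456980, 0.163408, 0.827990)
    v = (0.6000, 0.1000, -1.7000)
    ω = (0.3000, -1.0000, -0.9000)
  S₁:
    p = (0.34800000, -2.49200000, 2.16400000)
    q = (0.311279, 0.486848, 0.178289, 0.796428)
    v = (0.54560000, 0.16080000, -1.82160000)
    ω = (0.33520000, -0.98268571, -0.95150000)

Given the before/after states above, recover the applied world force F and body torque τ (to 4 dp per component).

F = (-1.7000, 1.9000, -3.8000)
τ = (0.0400, 0.0600, -0.1300)

ω₁ − ω₀ = (0.03520000, 0.01731429, -0.05150000)
τ = I·(Δω/dt) + ω₀×(Iω₀) = (0.0400, 0.0600, -0.1300)
Δv = v₁−v₀ = (-0.05440000, 0.06080000, -0.12160000)
m·(v₁−v₀)/dt = (-1.7000, 1.9000, -3.8000)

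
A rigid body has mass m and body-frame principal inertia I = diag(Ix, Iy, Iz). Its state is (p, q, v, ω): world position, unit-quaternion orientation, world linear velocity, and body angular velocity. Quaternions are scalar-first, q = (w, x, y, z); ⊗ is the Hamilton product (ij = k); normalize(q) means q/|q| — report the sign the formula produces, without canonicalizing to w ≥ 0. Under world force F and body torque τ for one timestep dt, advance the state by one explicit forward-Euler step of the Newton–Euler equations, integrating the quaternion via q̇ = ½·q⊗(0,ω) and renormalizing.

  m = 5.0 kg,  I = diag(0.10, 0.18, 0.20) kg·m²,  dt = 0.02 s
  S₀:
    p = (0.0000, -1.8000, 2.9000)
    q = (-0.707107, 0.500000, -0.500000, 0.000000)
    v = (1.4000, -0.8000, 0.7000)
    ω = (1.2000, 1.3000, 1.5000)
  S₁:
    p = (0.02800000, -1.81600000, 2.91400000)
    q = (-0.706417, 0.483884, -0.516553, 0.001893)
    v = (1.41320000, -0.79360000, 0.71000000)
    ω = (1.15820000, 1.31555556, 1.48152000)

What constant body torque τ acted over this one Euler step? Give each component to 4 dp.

τ = (-0.1700, -0.0400, -0.0600)

rate change Δω = (-0.04180000, 0.01555556, -0.01848000)
precession coupling = (0.0390, -0.1800, 0.1248)
τ = I·(Δω/dt) + ω₀×(Iω₀) = (-0.1700, -0.0400, -0.0600)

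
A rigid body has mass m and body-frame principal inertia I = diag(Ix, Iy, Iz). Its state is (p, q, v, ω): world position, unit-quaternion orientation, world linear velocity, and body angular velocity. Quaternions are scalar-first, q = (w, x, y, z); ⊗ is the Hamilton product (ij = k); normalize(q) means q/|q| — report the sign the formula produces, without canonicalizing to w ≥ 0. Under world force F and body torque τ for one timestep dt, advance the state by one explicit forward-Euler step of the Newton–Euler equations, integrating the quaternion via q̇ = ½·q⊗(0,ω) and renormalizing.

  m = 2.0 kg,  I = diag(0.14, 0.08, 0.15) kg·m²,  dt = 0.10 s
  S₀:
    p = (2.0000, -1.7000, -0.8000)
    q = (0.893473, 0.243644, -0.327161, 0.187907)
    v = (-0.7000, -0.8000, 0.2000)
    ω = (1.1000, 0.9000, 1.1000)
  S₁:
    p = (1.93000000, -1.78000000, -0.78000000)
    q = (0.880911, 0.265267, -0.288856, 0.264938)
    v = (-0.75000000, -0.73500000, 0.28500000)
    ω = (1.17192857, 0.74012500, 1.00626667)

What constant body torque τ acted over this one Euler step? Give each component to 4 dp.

rate change Δω = (0.07192857, -0.15987500, -0.09373333)
gyro term ω₀×Iω₀ = (0.0693, -0.0121, -0.0594)
applied torque τ = (0.1700, -0.1400, -0.2000)

τ = (0.1700, -0.1400, -0.2000)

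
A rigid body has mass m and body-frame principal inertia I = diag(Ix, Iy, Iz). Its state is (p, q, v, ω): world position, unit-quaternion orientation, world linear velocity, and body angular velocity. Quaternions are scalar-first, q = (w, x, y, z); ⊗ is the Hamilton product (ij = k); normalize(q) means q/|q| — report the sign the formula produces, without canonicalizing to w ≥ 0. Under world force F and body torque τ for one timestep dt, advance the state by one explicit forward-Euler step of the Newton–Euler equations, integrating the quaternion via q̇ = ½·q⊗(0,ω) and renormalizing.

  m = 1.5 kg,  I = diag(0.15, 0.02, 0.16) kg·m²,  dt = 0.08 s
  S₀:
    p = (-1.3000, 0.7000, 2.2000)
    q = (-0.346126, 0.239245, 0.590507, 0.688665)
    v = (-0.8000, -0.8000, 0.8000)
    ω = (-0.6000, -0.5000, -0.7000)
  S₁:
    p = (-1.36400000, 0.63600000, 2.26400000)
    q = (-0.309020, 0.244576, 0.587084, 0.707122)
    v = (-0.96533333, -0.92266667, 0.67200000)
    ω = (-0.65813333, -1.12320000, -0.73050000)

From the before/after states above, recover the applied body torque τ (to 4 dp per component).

rate change Δω = (-0.05813333, -0.62320000, -0.03050000)
gyro term ω₀×Iω₀ = (0.0490, -0.0042, -0.0390)
I·α + gyro = (-0.0600, -0.1600, -0.1000)

τ = (-0.0600, -0.1600, -0.1000)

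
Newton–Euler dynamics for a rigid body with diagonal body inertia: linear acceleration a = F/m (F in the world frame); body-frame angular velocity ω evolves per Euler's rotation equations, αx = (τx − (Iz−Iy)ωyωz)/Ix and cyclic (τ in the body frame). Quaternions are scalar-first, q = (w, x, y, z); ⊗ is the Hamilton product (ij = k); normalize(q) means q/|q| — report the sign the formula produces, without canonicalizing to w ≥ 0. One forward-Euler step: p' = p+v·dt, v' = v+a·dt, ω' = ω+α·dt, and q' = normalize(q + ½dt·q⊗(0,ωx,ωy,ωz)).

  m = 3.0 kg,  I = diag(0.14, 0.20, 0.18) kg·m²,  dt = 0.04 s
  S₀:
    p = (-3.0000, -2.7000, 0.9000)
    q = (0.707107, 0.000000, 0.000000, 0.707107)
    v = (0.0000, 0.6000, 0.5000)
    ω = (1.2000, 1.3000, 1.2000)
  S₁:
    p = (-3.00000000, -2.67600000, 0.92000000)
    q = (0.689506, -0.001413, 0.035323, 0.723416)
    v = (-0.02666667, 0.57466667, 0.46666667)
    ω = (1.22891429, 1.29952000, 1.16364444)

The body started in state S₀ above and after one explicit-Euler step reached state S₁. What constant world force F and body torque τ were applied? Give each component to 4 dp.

rate change Δω = (0.02891429, -0.00048000, -0.03635556)
gyro term ω₀×Iω₀ = (-0.0312, -0.0576, 0.0936)
I·α + gyro = (0.0700, -0.0600, -0.0700)
Δv = v₁−v₀ = (-0.02666667, -0.02533333, -0.03333333)
m·(v₁−v₀)/dt = (-2.0000, -1.9000, -2.5000)

F = (-2.0000, -1.9000, -2.5000)
τ = (0.0700, -0.0600, -0.0700)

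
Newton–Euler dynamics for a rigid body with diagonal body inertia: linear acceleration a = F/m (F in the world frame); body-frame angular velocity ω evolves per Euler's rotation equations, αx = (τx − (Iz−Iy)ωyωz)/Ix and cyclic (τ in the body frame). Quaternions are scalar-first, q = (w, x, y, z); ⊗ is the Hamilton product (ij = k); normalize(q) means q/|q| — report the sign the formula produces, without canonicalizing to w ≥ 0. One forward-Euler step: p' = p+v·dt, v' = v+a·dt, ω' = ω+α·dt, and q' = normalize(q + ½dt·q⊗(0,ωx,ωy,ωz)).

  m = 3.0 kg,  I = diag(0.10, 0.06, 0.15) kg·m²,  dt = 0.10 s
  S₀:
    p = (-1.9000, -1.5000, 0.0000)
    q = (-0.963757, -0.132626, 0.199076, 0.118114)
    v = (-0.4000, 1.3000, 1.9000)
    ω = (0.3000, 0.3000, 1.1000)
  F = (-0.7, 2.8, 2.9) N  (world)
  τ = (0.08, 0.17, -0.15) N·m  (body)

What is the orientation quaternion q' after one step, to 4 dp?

q' = (-0.9696, -0.1377, 0.1934, 0.0600)

Hamilton product q⊗(0,ω) = (-0.1498604, -0.1055777, -0.1078043, -1.1596433)
q + ½dt·q⊗(0,ω), renormalized = (-0.9696, -0.1377, 0.1934, 0.0600)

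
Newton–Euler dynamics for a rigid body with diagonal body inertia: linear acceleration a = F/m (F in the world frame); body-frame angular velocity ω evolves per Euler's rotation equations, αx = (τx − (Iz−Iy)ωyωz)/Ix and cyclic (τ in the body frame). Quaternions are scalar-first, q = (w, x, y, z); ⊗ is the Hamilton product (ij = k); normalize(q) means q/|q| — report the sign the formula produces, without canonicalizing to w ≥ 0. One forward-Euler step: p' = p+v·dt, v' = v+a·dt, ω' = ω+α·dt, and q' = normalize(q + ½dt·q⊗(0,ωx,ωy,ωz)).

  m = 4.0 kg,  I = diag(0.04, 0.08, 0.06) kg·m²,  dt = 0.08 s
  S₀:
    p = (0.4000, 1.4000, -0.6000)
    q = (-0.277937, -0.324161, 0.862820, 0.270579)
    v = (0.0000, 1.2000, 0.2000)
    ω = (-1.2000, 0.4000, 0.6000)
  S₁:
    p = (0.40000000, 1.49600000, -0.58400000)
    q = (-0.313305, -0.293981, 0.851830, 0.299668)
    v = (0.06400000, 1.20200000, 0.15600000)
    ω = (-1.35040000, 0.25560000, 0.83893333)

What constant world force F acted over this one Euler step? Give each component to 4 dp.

F = (3.2000, 0.1000, -2.2000)

velocity change Δv = (0.06400000, 0.00200000, -0.04400000)
m·(v₁−v₀)/dt = (3.2000, 0.1000, -2.2000)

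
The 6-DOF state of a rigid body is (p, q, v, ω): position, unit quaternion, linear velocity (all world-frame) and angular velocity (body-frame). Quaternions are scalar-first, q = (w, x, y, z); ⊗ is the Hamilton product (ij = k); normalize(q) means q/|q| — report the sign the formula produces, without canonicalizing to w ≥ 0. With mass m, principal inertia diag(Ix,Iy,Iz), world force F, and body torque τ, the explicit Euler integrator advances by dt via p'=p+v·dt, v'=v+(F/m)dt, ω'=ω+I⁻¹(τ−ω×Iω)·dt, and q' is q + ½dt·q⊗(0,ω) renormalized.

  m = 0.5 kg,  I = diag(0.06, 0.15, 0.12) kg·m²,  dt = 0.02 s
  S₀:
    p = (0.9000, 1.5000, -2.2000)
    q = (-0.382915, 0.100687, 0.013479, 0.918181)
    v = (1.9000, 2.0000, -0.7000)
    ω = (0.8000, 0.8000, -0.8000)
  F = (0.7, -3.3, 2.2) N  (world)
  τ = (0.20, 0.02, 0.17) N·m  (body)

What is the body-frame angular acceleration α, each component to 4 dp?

α = (3.0133, -0.1227, 0.9367)

precession coupling ω×(Iω) = (0.0192, 0.0384, 0.0576)
(τ − ω×Iω)/I = (3.0133, -0.1227, 0.9367)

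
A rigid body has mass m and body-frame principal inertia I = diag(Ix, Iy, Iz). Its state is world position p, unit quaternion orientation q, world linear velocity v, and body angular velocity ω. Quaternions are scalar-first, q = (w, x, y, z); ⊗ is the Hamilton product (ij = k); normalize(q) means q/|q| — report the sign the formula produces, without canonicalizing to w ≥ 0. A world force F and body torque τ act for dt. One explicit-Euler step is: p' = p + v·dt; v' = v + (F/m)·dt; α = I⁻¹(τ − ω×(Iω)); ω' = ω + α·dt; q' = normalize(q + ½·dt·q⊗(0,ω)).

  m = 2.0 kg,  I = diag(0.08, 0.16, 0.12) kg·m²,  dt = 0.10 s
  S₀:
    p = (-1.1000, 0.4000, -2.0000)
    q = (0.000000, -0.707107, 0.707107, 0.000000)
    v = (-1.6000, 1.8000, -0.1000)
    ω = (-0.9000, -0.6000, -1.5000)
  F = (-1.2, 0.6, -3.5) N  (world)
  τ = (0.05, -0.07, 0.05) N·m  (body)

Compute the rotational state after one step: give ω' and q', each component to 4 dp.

(τ − ω×Iω)/I = (1.0750, -0.1000, 0.0567)
ω + α·dt = (-0.7925, -0.6100, -1.4943)
q⊗(0,ω) = (-0.2121321, -1.0606605, -1.0606605, 1.0606605)
q' = normalize(q + ½dt·q⊗(0,ω)) = (-0.0106, -0.7569, 0.6513, 0.0528)

ω' = (-0.7925, -0.6100, -1.4943)
q' = (-0.0106, -0.7569, 0.6513, 0.0528)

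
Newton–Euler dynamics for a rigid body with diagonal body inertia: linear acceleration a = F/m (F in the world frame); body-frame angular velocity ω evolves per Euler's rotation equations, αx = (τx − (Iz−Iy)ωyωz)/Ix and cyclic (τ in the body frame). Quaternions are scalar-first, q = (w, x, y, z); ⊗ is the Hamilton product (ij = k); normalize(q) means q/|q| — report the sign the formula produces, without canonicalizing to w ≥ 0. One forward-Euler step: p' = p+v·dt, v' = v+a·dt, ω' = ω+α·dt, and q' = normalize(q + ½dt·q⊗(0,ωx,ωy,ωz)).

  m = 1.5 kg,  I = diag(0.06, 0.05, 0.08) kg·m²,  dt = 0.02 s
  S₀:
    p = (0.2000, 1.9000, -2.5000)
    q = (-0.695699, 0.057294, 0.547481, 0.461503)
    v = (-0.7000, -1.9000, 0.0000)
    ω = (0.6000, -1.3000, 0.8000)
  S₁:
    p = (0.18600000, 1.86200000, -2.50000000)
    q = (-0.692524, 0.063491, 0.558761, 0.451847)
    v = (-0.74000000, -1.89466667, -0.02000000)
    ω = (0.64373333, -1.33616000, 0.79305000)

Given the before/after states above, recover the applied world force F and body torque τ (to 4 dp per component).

F = (-3.0000, 0.4000, -1.5000)
τ = (0.1000, -0.1000, -0.0200)

ω₁ − ω₀ = (0.04373333, -0.03616000, -0.00695000)
applied torque τ = (0.1000, -0.1000, -0.0200)
v₁ − v₀ = (-0.04000000, 0.00533333, -0.02000000)
m·(v₁−v₀)/dt = (-3.0000, 0.4000, -1.5000)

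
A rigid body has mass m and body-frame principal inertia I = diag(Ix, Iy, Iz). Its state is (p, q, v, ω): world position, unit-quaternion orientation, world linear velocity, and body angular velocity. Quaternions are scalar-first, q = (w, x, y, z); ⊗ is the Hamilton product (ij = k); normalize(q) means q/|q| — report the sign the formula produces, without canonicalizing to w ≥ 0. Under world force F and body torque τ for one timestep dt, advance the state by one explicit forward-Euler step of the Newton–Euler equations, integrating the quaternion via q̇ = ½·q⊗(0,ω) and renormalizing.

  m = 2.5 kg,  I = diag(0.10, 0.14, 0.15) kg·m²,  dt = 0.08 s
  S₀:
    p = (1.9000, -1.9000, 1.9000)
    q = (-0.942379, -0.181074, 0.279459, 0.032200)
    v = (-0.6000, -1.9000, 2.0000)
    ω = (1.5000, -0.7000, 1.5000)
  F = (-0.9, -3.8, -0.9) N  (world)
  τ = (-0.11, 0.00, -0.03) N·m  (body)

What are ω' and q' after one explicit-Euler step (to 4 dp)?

ω' = (1.4204, -0.6357, 1.5064)
q' = (-0.9219, -0.2191, 0.3174, -0.0359)

ω×(Iω) gyroscopic = (-0.0105, -0.1125, -0.0420)
angular accel α = (-0.9950, 0.8036, 0.0800)
ω' = ω + α·dt = (1.4204, -0.6357, 1.5064)
Hamilton product q⊗(0,ω) = (0.4189323, -0.9718400, 0.9795763, -1.7060052)
updated quaternion q' = (-0.9219, -0.2191, 0.3174, -0.0359)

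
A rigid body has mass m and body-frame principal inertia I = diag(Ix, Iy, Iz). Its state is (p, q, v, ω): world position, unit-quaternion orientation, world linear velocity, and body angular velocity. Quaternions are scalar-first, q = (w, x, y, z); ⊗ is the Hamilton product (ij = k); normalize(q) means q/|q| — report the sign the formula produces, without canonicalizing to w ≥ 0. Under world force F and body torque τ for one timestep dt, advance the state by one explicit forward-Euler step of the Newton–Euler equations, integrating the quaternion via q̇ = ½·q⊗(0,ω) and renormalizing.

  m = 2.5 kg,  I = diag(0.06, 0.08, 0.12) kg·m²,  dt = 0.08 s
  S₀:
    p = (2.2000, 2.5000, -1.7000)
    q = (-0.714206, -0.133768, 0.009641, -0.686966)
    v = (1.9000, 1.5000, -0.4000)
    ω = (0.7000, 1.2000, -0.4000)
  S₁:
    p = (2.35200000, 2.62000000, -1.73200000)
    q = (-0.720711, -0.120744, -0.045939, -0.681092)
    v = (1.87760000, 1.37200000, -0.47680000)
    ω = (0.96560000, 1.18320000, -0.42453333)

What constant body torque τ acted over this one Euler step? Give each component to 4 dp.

τ = (0.1800, 0.0000, -0.0200)

Δω = ω₁−ω₀ = (0.26560000, -0.01680000, -0.02453333)
precession coupling = (-0.0192, 0.0168, 0.0168)
I·α + gyro = (0.1800, 0.0000, -0.0200)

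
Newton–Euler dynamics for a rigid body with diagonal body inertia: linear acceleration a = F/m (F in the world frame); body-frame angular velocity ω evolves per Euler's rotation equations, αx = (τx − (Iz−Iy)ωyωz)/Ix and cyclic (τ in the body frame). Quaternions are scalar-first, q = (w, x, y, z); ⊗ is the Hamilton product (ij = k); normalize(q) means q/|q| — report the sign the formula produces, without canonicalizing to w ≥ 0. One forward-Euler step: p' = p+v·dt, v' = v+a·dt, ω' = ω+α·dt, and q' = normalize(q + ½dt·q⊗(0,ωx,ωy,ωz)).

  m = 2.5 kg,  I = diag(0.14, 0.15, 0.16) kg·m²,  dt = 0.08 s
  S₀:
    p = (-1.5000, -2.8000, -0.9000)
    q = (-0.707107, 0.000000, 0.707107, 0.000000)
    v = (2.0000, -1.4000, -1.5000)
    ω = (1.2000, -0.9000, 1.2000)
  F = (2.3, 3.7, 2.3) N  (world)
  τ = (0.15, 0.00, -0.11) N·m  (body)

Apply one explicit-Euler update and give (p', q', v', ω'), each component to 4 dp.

ω×(Iω) gyroscopic = (-0.0108, -0.0288, -0.0108)
angular accel α = (1.1486, 0.1920, -0.6200)
ω' = ω + α·dt = (1.2919, -0.8846, 1.1504)
2q̇ = q⊗(0,ω) = (0.6363963, 0.0000000, 0.6363963, -1.6970568)
q' = normalize(q + ½dt·q⊗(0,ω)) = (-0.6796, 0.0000, 0.7304, -0.0677)
p' = p + v·dt = (-1.3400, -2.9120, -1.0200)
v + (F/m)dt = (2.0736, -1.2816, -1.4264)

p' = (-1.3400, -2.9120, -1.0200)
q' = (-0.6796, 0.0000, 0.7304, -0.0677)
v' = (2.0736, -1.2816, -1.4264)
ω' = (1.2919, -0.8846, 1.1504)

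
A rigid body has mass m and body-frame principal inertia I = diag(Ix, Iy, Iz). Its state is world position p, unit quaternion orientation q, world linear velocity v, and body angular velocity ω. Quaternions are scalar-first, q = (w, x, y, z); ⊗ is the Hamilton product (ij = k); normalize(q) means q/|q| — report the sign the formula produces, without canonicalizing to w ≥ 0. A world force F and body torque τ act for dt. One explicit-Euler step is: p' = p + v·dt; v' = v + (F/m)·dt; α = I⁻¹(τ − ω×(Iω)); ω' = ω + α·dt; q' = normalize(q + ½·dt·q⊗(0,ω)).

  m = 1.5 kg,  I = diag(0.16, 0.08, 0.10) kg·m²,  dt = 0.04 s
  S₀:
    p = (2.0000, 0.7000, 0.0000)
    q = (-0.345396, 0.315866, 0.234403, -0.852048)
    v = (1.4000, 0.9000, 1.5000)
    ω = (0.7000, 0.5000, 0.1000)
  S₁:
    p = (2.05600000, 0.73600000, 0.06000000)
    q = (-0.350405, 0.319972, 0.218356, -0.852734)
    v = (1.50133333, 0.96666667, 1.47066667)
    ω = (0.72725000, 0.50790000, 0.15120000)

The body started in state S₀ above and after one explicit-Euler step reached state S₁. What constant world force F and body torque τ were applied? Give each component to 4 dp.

F = (3.8000, 2.5000, -1.1000)
τ = (0.1100, 0.0200, 0.1000)

rate change Δω = (0.02725000, 0.00790000, 0.05120000)
I·α + gyro = (0.1100, 0.0200, 0.1000)
velocity change Δv = (0.10133333, 0.06666667, -0.02933333)
applied force F = (3.8000, 2.5000, -1.1000)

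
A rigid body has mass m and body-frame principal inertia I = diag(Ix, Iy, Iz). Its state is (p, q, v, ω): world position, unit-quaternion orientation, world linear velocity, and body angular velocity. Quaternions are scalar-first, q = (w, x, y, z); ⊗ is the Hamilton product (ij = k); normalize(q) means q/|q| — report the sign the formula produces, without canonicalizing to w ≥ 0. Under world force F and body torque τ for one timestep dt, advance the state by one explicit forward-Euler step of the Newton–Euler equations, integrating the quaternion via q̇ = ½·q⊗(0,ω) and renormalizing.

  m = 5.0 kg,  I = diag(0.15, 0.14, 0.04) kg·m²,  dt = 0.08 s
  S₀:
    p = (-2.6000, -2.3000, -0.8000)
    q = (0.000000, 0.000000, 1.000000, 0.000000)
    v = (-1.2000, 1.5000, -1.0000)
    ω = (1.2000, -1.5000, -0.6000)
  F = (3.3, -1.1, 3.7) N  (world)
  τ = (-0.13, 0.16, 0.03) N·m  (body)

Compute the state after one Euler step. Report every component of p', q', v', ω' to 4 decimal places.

gyro term ω×Iω = (-0.0900, -0.0792, 0.0180)
angular accel α = (-0.2667, 1.7086, 0.3000)
ω + α·dt = (1.1787, -1.3633, -0.5760)
q⊗(0,ω) = (1.5000000, -0.6000000, 0.0000000, -1.2000000)
q + ½dt·q⊗(0,ω), renormalized = (0.0598, -0.0239, 0.9968, -0.0478)
p' = p + v·dt = (-2.6960, -2.1800, -0.8800)
new velocity v' = (-1.1472, 1.4824, -0.9408)

p' = (-2.6960, -2.1800, -0.8800)
q' = (0.0598, -0.0239, 0.9968, -0.0478)
v' = (-1.1472, 1.4824, -0.9408)
ω' = (1.1787, -1.3633, -0.5760)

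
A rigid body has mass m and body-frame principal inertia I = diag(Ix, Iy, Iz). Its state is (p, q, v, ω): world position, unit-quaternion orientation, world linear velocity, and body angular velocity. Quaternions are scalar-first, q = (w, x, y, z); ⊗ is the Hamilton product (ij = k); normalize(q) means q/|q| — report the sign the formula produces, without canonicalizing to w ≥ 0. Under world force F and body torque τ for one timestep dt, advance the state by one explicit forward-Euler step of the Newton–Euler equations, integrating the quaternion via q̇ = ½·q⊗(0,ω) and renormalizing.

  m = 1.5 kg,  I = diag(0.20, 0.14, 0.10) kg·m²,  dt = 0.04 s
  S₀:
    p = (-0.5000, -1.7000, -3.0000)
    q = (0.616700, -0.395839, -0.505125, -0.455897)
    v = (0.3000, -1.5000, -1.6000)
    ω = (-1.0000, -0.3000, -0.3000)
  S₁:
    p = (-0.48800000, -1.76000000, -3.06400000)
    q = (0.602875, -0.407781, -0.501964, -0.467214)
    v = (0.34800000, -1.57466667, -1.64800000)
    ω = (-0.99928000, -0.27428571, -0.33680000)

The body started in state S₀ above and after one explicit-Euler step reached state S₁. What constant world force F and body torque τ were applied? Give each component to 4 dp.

F = (1.8000, -2.8000, -1.8000)
τ = (0.0000, 0.1200, -0.1100)

Δv = v₁−v₀ = (0.04800000, -0.07466667, -0.04800000)
applied force F = (1.8000, -2.8000, -1.8000)
rate change Δω = (0.00072000, 0.02571429, -0.03680000)
I·α + gyro = (0.0000, 0.1200, -0.1100)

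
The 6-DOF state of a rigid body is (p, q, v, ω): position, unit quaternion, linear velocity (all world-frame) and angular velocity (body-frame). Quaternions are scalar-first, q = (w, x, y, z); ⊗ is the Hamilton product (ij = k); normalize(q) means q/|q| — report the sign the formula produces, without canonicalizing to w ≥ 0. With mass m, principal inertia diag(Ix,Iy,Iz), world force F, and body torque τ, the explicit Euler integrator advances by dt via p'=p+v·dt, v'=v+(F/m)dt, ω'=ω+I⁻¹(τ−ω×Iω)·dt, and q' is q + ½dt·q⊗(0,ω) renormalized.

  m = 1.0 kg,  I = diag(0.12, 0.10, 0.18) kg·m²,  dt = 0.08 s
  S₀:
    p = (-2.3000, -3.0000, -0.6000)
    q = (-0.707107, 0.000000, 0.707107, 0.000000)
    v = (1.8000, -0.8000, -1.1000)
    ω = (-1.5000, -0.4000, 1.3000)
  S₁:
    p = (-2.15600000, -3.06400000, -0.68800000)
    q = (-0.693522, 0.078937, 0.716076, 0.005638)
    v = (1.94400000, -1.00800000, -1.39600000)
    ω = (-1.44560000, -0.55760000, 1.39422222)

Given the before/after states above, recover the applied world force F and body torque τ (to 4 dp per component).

F = (1.8000, -2.6000, -3.7000)
τ = (0.0400, -0.0800, 0.2000)

Δv = v₁−v₀ = (0.14400000, -0.20800000, -0.29600000)
F = m·Δv/dt = (1.8000, -2.6000, -3.7000)
Δω = ω₁−ω₀ = (0.05440000, -0.15760000, 0.09422222)
I·α + gyro = (0.0400, -0.0800, 0.2000)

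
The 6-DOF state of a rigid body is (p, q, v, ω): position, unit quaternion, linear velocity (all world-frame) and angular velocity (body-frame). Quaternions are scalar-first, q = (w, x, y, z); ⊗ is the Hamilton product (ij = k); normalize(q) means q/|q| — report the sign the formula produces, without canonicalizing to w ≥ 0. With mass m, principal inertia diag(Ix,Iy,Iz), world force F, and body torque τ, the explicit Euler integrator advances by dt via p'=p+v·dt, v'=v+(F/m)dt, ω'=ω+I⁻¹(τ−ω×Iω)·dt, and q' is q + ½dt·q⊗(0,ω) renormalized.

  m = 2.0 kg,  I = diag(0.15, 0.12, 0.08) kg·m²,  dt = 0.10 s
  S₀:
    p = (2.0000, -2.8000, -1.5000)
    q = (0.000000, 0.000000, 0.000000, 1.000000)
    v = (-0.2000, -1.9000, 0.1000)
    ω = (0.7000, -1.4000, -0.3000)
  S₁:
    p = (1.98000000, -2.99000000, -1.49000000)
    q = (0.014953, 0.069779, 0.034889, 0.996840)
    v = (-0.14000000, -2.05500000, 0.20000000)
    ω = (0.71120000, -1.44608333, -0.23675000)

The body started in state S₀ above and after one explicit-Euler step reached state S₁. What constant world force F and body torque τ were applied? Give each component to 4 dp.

F = (1.2000, -3.1000, 2.0000)
τ = (0.0000, -0.0700, 0.0800)

v₁ − v₀ = (0.06000000, -0.15500000, 0.10000000)
m·(v₁−v₀)/dt = (1.2000, -3.1000, 2.0000)
Δω = ω₁−ω₀ = (0.01120000, -0.04608333, 0.06325000)
precession coupling = (-0.0168, -0.0147, 0.0294)
τ = I·(Δω/dt) + ω₀×(Iω₀) = (0.0000, -0.0700, 0.0800)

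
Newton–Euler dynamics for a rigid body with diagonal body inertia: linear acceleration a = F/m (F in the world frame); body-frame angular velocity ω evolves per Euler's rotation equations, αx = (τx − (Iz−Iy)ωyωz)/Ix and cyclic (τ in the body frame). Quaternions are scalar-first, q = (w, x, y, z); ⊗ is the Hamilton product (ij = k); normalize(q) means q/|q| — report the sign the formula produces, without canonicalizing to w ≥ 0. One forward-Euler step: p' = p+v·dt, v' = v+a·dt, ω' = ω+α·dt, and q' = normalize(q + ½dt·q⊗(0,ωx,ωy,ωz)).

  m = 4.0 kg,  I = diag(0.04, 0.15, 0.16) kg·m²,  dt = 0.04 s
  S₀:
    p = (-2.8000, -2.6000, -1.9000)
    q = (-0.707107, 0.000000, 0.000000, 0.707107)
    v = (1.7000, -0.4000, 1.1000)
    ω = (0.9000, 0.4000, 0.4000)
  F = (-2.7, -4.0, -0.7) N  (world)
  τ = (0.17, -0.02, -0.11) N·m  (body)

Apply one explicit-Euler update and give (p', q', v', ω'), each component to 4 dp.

linear accel F/m = (-0.6750, -1.0000, -0.1750)
new position p' = (-2.7320, -2.6160, -1.8560)
new velocity v' = (1.6730, -0.4400, 1.0930)
(τ − ω×Iω)/I = (4.2100, 0.1547, -0.9350)
ω' = ω + α·dt = (1.0684, 0.4062, 0.3626)
2q̇ = q⊗(0,ω) = (-0.2828428, -0.9192391, 0.3535535, -0.2828428)
q' = normalize(q + ½dt·q⊗(0,ω)) = (-0.7126, -0.0184, 0.0071, 0.7013)

p' = (-2.7320, -2.6160, -1.8560)
q' = (-0.7126, -0.0184, 0.0071, 0.7013)
v' = (1.6730, -0.4400, 1.0930)
ω' = (1.0684, 0.4062, 0.3626)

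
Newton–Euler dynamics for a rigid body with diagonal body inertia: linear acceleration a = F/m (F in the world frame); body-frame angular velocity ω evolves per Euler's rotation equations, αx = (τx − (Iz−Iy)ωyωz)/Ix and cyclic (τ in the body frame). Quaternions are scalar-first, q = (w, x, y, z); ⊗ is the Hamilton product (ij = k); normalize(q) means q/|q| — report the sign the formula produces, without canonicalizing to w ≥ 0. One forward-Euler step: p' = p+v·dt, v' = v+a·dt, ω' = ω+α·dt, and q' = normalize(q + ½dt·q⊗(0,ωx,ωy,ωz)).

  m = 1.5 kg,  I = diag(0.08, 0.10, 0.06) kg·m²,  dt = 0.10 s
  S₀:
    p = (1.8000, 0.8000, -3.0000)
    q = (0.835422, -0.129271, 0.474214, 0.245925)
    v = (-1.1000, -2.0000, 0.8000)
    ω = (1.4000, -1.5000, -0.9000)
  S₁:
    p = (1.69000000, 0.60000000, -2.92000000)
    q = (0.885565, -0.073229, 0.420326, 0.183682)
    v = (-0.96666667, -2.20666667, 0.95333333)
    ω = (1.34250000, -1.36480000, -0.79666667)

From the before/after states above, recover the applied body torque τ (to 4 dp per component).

τ = (-0.1000, 0.1100, 0.0200)

ω₁ − ω₀ = (-0.05750000, 0.13520000, 0.10333333)
ω₀×(Iω₀) = (-0.0540, -0.0252, -0.0420)
I·α + gyro = (-0.1000, 0.1100, 0.0200)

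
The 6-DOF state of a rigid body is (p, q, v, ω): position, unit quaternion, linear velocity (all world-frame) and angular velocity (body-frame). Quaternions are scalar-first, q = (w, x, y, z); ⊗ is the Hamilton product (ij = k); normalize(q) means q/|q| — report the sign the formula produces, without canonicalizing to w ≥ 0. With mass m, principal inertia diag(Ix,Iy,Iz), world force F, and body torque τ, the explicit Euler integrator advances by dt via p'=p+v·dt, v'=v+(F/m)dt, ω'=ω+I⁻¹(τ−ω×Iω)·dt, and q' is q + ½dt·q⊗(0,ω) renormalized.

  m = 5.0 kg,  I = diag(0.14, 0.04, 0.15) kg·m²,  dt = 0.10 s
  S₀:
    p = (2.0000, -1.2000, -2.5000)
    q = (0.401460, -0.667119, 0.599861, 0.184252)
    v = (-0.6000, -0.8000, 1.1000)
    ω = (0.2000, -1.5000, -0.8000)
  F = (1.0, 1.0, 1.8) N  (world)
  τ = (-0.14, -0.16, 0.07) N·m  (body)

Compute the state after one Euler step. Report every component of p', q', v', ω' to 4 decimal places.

p' = (1.9400, -1.2800, -2.3900)
q' = (0.4588, -0.6708, 0.5429, 0.2115)
v' = (-0.5800, -0.7800, 1.1360)
ω' = (0.0057, -1.9040, -0.7733)

a = F/m = (0.2000, 0.2000, 0.3600)
new position p' = (1.9400, -1.2800, -2.3900)
v + (F/m)dt = (-0.5800, -0.7800, 1.1360)
gyro term ω×Iω = (0.1320, 0.0016, 0.0300)
(τ − ω×Iω)/I = (-1.9429, -4.0400, 0.2667)
ω' = ω + α·dt = (0.0057, -1.9040, -0.7733)
2q̇ = q⊗(0,ω) = (1.1806169, -0.1232188, -1.0990348, 0.5595383)
updated quaternion q' = (0.4588, -0.6708, 0.5429, 0.2115)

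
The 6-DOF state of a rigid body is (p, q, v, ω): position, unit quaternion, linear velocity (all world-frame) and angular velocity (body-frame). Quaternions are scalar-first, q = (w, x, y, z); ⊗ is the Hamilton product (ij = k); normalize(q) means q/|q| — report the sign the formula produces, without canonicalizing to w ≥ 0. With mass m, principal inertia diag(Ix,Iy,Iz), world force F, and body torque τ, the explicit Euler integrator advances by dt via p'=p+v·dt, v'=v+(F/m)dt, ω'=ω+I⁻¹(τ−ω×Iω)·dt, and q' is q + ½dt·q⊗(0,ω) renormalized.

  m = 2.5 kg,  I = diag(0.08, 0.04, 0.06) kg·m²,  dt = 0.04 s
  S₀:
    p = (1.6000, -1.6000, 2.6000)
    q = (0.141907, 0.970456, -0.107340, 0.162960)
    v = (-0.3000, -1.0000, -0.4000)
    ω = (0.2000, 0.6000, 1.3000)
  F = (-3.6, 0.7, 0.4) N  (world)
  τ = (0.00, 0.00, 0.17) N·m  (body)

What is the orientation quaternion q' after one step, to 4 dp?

2q̇ = q⊗(0,ω) = (-0.3415352, -0.2089366, -1.1438566, 0.7882207)
q' = normalize(q + ½dt·q⊗(0,ω)) = (0.1350, 0.9659, -0.1302, 0.1786)

q' = (0.1350, 0.9659, -0.1302, 0.1786)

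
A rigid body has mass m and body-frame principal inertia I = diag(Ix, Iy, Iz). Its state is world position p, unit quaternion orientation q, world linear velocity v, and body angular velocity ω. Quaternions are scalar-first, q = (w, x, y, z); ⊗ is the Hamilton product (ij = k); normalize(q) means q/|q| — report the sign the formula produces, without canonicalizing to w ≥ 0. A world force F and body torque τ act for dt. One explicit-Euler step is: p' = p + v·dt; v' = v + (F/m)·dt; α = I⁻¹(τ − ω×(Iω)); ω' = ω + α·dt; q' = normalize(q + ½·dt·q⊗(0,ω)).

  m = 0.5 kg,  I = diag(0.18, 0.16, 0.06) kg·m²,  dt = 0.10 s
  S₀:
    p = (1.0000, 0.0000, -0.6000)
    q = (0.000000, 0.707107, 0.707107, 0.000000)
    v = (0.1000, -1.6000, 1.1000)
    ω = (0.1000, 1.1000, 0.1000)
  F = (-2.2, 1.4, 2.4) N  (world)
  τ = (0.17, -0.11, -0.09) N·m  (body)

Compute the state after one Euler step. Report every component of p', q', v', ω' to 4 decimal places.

a = (-4.4000, 2.8000, 4.8000)
new position p' = (1.0100, -0.1600, -0.4900)
new velocity v' = (-0.3400, -1.3200, 1.5800)
ω×(Iω) gyroscopic = (-0.0110, 0.0012, -0.0022)
angular accel α = (1.0056, -0.6950, -1.4633)
ω' = ω + α·dt = (0.2006, 1.0305, -0.0463)
Hamilton product q⊗(0,ω) = (-0.8485284, 0.0707107, -0.0707107, 0.7071070)
updated quaternion q' = (-0.0424, 0.7096, 0.7025, 0.0353)

p' = (1.0100, -0.1600, -0.4900)
q' = (-0.0424, 0.7096, 0.7025, 0.0353)
v' = (-0.3400, -1.3200, 1.5800)
ω' = (0.2006, 1.0305, -0.0463)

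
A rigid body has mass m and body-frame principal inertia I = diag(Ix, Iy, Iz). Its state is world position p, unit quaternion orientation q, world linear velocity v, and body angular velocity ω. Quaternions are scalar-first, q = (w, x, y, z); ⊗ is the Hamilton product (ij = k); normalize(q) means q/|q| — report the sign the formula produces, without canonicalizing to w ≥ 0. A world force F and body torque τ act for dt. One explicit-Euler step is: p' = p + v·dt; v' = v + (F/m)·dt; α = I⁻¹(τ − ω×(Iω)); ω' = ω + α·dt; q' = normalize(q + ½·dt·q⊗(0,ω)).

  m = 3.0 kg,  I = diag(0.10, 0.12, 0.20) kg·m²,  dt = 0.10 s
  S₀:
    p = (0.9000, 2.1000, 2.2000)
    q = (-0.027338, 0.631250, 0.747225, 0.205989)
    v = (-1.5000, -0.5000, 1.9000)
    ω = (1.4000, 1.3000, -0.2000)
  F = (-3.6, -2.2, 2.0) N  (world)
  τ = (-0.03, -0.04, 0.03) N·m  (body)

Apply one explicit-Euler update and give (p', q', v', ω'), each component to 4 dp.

p' = (0.7500, 2.0500, 2.3900)
q' = (-0.1175, 0.6057, 0.7627, 0.1941)
v' = (-1.6200, -0.5733, 1.9667)
ω' = (1.3908, 1.2433, -0.2032)

(τ − ω×Iω)/I = (-0.0920, -0.5667, -0.0320)
ω + α·dt = (1.3908, 1.2433, -0.2032)
2q̇ = q⊗(0,ω) = (-1.8139447, -0.4555039, 0.3790952, -0.2200224)
updated quaternion q' = (-0.1175, 0.6057, 0.7627, 0.1941)
a = F/m = (-1.2000, -0.7333, 0.6667)
p + v·dt = (0.7500, 2.0500, 2.3900)
v + (F/m)dt = (-1.6200, -0.5733, 1.9667)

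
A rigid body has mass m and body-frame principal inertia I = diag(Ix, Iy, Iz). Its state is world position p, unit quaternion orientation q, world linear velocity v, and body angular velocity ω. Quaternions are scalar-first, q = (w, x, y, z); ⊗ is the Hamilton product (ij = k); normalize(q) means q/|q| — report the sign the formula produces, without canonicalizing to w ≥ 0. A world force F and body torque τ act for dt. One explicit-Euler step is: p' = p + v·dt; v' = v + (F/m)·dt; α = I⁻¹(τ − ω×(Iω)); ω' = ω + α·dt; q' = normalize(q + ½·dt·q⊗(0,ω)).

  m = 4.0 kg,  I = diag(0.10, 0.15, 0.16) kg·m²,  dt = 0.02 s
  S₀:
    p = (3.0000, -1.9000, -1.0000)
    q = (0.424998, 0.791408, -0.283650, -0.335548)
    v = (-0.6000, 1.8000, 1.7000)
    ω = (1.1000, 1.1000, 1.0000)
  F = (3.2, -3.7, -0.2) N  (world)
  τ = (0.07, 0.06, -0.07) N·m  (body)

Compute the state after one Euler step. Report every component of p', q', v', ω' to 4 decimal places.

angular accel α = (0.5900, 0.8400, -0.8156)
ω' = ω + α·dt = (1.1118, 1.1168, 0.9837)
2q̇ = q⊗(0,ω) = (-0.2229858, 0.5529506, -0.6930130, 1.6075618)
updated quaternion q' = (0.4227, 0.7968, -0.2905, -0.3194)
linear accel F/m = (0.8000, -0.9250, -0.0500)
p + v·dt = (2.9880, -1.8640, -0.9660)
new velocity v' = (-0.5840, 1.7815, 1.6990)

p' = (2.9880, -1.8640, -0.9660)
q' = (0.4227, 0.7968, -0.2905, -0.3194)
v' = (-0.5840, 1.7815, 1.6990)
ω' = (1.1118, 1.1168, 0.9837)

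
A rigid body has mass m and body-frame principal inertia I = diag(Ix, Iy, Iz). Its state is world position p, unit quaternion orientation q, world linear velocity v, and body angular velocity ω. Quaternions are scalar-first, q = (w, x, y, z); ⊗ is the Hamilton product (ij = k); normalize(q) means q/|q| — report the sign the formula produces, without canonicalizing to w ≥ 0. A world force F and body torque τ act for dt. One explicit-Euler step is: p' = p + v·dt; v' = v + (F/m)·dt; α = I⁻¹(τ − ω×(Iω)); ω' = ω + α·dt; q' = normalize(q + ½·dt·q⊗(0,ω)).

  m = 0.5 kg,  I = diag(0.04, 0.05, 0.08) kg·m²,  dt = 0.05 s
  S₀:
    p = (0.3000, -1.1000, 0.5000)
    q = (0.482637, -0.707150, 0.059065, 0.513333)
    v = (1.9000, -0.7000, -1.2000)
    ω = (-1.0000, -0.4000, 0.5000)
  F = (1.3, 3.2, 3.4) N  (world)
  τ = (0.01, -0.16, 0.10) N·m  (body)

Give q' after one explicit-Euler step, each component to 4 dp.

2q̇ = q⊗(0,ω) = (-0.9401905, -0.2477713, -0.3528128, 0.5832435)
q + ½dt·q⊗(0,ω), renormalized = (0.4589, -0.7130, 0.0502, 0.5277)

q' = (0.4589, -0.7130, 0.0502, 0.5277)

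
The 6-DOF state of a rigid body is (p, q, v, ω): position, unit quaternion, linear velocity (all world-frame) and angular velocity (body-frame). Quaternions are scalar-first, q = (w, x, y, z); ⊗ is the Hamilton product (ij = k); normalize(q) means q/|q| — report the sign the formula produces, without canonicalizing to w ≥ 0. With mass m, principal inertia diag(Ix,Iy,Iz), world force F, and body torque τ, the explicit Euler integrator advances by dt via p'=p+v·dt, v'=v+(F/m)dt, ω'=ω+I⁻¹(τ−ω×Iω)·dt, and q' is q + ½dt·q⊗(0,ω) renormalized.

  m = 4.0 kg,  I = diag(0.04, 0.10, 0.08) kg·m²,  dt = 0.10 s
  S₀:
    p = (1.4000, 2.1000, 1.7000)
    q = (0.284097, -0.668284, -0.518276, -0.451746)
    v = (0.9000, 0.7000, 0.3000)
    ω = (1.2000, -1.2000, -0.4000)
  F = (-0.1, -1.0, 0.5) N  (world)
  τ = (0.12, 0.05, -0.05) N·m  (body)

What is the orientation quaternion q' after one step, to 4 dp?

q' = (0.2830, -0.6655, -0.5736, -0.3848)

q⊗(0,ω) = (-0.0006888, 0.0061316, -1.1503252, 1.3102332)
q' = normalize(q + ½dt·q⊗(0,ω)) = (0.2830, -0.6655, -0.5736, -0.3848)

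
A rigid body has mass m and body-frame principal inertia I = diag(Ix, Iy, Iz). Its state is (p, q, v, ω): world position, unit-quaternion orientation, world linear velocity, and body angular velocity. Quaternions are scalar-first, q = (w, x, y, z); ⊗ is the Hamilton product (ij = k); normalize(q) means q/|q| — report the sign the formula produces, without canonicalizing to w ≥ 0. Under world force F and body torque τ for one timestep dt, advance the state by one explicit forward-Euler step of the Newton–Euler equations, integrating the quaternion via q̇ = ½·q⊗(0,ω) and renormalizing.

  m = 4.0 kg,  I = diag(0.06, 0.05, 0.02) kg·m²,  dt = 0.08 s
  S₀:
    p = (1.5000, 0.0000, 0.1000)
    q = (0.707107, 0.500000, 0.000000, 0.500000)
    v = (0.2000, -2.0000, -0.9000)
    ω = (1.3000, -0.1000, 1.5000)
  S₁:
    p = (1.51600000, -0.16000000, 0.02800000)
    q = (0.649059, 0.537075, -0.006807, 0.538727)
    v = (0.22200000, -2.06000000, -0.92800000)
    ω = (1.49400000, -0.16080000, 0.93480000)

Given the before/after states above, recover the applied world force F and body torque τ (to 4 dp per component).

F = (1.1000, -3.0000, -1.4000)
τ = (0.1500, 0.0400, -0.1400)

ω₁ − ω₀ = (0.19400000, -0.06080000, -0.56520000)
gyro term ω₀×Iω₀ = (0.0045, 0.0780, 0.0013)
applied torque τ = (0.1500, 0.0400, -0.1400)
Δv = v₁−v₀ = (0.02200000, -0.06000000, -0.02800000)
F = m·Δv/dt = (1.1000, -3.0000, -1.4000)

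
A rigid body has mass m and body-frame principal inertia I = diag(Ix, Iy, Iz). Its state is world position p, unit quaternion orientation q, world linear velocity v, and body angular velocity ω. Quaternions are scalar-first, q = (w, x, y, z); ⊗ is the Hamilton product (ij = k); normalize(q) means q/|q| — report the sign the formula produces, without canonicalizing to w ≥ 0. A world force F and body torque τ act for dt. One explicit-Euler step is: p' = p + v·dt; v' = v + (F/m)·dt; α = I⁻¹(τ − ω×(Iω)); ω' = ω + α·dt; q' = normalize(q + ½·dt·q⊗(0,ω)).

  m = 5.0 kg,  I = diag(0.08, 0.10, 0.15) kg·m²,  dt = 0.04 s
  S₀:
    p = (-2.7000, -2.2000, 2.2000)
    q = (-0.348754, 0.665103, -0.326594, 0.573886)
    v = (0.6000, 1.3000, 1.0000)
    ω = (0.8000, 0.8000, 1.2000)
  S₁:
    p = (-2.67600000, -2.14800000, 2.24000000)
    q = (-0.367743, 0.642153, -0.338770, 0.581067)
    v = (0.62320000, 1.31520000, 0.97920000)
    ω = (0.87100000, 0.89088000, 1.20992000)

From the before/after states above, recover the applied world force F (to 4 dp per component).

F = (2.9000, 1.9000, -2.6000)

v₁ − v₀ = (0.02320000, 0.01520000, -0.02080000)
m·(v₁−v₀)/dt = (2.9000, 1.9000, -2.6000)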